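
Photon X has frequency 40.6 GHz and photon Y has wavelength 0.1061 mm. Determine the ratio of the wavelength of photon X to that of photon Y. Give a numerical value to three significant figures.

λ_X = 0.007384 m (from frequency = 40.6 GHz, via λ = c/f).
λ_Y = 1.061e-4 m (from wavelength = 0.1061 mm, via λ given directly).
Ratio = 0.007384 / 1.061e-4 = 69.6.

69.6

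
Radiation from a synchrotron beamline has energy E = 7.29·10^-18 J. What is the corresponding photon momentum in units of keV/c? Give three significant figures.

0.0455 keV/c

Take c = 2.99792458·10^8 m/s, 1 eV = 1.602176634·10^-19 J.
Apply p = E/c: p = 2.432·10^-26 kg·m/s.
Converting to keV/c: p = 0.04550 keV/c ≈ 0.0455 keV/c.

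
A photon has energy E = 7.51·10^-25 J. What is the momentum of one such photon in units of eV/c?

Take c = 2.99792458·10^8 m/s, 1 eV = 1.602176634·10^-19 J.
Apply p = E/c: p = 2.505·10^-33 kg·m/s.
Converting to eV/c: p = 4.687·10^-6 eV/c ≈ 4.69·10^-6 eV/c.

4.69·10^-6 eV/c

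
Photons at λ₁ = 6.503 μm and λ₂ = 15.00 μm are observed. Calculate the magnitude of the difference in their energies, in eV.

0.108 eV

Using E = hc/λ: E₁ = 3.0547e-20 J, E₂ = 1.3243e-20 J.
|ΔE| = |3.0547e-20 − 1.3243e-20| = 1.73e-20 J = 0.108 eV.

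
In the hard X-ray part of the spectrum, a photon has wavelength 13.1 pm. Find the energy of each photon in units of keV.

In SI units: λ = 13.1 pm = 1.31 × 10^-11 m.
The photon relation is E = hc/λ, giving E = 1.516 × 10^-14 J.
Converting to keV: E = 94.64 keV ≈ 94.6 keV.

94.6 keV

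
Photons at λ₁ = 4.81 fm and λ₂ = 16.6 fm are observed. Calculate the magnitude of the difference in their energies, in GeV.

0.183 GeV

Using E = hc/λ: E₁ = 4.130e-11 J, E₂ = 1.197e-11 J.
|ΔE| = |4.130e-11 − 1.197e-11| = 2.93e-11 J = 0.183 GeV.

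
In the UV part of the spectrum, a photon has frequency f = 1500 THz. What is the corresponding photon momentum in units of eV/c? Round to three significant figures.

6.20 eV/c

(h = 6.62607015 × 10^-34 J·s, c = 2.99792458 × 10^8 m/s, 1 eV = 1.602176634 × 10^-19 J.)
In SI units: f = 1500 THz = 1.5 × 10^15 Hz.
Apply p = hf/c: p = 3.315 × 10^-27 kg·m/s.
Converting to eV/c: p = 6.204 eV/c ≈ 6.20 eV/c.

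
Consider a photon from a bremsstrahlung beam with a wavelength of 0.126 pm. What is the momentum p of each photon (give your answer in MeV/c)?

(h = 6.62607015·10^-34 J·s, c = 2.99792458·10^8 m/s, 1 eV = 1.602176634·10^-19 J.)
In SI units: λ = 0.126 pm = 1.26·10^-13 m.
For a photon p = h/λ, so p = 5.259·10^-21 kg·m/s.
Converting to MeV/c: p = 9.840 MeV/c ≈ 9.84 MeV/c.

9.84 MeV/c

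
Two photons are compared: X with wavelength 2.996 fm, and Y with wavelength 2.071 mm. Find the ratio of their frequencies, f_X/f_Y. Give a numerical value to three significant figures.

f_X = 1.001e23 Hz (from wavelength = 2.996 fm, via f = c/λ).
f_Y = 1.448e11 Hz (from wavelength = 2.071 mm, via f = c/λ).
Ratio = 1.001e23 / 1.448e11 = 6.91e11.

6.91e11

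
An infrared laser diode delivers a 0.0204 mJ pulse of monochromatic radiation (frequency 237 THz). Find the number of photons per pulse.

Per-photon energy: E = 1.570e-19 J (from frequency = 237 THz).
N = E_total / E_photon = 2.04e-5 J / 1.570e-19 J = 1.30e14.

1.30e14 photons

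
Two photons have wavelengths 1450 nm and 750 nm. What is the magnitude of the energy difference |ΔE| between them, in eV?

0.798 eV

Using E = hc/λ: E₁ = 1.370·10^-19 J, E₂ = 2.649·10^-19 J.
|ΔE| = |1.370·10^-19 − 2.649·10^-19| = 1.28·10^-19 J = 0.798 eV.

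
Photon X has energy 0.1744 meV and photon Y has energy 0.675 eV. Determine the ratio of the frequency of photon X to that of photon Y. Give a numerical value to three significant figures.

f_X = 4.217e10 Hz (from energy = 0.1744 meV, via f = E/h).
f_Y = 1.632e14 Hz (from energy = 0.675 eV, via f = E/h).
Ratio = 4.217e10 / 1.632e14 = 2.58e-4.

2.58e-4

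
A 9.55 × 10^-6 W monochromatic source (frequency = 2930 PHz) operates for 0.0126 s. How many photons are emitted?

Total energy: E_total = P·t = 9.55 × 10^-6 × 0.0126 = 1.203 × 10^-7 J.
Per-photon energy: E = 1.941 × 10^-15 J.
N = E_total / E_photon = 6.20 × 10^7.

6.20 × 10^7 photons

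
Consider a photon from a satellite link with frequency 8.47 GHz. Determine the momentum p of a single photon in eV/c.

First convert: f = 8.47 GHz = 8.47e9 Hz.
Since p = hf/c for a photon, p = 1.872e-32 kg·m/s.
Converting to eV/c: p = 3.503e-5 eV/c ≈ 3.50e-5 eV/c.

3.50e-5 eV/c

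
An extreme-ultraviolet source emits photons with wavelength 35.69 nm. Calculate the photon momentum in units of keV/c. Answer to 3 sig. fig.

0.0347 keV/c

First convert: λ = 35.69 nm = 3.569e-8 m.
Apply p = h/λ: p = 1.857e-26 kg·m/s.
Converting to keV/c: p = 0.03474 keV/c ≈ 0.0347 keV/c.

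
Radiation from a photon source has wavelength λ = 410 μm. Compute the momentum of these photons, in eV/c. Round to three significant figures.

3.02e-3 eV/c

(h = 6.62607015e-34 J·s, c = 2.99792458e8 m/s, 1 eV = 1.602176634e-19 J.)
In SI units: λ = 410 μm = 4.10e-4 m.
For a photon p = h/λ, so p = 1.616e-30 kg·m/s.
Converting to eV/c: p = 0.003024 eV/c ≈ 3.02e-3 eV/c.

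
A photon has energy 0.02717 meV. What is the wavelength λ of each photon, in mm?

45.6 mm

Use h = 6.62607015·10^-34 J·s, c = 2.99792458·10^8 m/s, 1 eV = 1.602176634·10^-19 J.
In SI units: E = 0.02717 meV = 4.3531·10^-24 J.
For a photon λ = hc/E, so λ = 0.04563 m.
Converting to mm: λ = 45.63 mm ≈ 45.6 mm.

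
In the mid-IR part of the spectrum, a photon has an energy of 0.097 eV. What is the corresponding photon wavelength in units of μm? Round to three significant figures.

In SI units: E = 0.097 eV = 1.5541e-20 J.
Since λ = hc/E for a photon, λ = 1.278e-5 m.
Converting to μm: λ = 12.78 μm ≈ 12.8 μm.

12.8 μm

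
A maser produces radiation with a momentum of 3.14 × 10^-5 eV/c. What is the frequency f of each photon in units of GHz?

7.59 GHz

(h = 6.62607015 × 10^-34 J·s, c = 2.99792458 × 10^8 m/s, 1 eV = 1.602176634 × 10^-19 J.)
In SI units: p = 3.14 × 10^-5 eV/c = 1.6781 × 10^-32 kg·m/s.
The photon relation is f = pc/h, giving f = 7.592 × 10^9 Hz.
Converting to GHz: f = 7.592 GHz ≈ 7.59 GHz.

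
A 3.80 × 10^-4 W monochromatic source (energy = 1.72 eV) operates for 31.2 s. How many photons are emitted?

Total energy: E_total = P·t = 3.80 × 10^-4 × 31.2 = 0.01186 J.
Per-photon energy: E = 2.756 × 10^-19 J.
N = E_total / E_photon = 4.30 × 10^16.

4.30 × 10^16 photons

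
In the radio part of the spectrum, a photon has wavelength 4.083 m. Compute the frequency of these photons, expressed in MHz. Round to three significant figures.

73.4 MHz

For a photon f = c/λ, so f = 7.342 × 10^7 Hz.
Converting to MHz: f = 73.42 MHz ≈ 73.4 MHz.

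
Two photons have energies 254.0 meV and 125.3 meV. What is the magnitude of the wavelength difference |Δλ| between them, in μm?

5.01 μm

Using λ = hc/E: λ₁ = 4.8813e-6 m, λ₂ = 9.8950e-6 m.
|Δλ| = |4.8813e-6 − 9.8950e-6| = 5.01e-6 m = 5.01 μm.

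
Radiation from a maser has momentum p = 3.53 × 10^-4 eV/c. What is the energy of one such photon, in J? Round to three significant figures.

First convert: p = 3.53 × 10^-4 eV/c = 1.8865 × 10^-31 kg·m/s.
Apply E = pc: E = 5.656 × 10^-23 J.
So E ≈ 5.66 × 10^-23 J.

5.66 × 10^-23 J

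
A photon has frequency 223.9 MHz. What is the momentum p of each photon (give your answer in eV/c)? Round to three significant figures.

First convert: f = 223.9 MHz = 2.239e8 Hz.
The photon relation is p = hf/c, giving p = 4.949e-34 kg·m/s.
Converting to eV/c: p = 9.260e-7 eV/c ≈ 9.26e-7 eV/c.

9.26e-7 eV/c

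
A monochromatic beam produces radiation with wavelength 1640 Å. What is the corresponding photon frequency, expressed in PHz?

1.83 PHz

First convert: λ = 1640 Å = 1.64 × 10^-7 m.
The photon relation is f = c/λ, giving f = 1.828 × 10^15 Hz.
Converting to PHz: f = 1.828 PHz ≈ 1.83 PHz.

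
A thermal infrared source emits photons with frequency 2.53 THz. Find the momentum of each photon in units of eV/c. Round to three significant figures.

(h = 6.62607015 × 10^-34 J·s, c = 2.99792458 × 10^8 m/s, 1 eV = 1.602176634 × 10^-19 J.)
Convert to SI: f = 2.53 THz = 2.53 × 10^12 Hz.
Since p = hf/c for a photon, p = 5.592 × 10^-30 kg·m/s.
Converting to eV/c: p = 0.01046 eV/c ≈ 0.0105 eV/c.

0.0105 eV/c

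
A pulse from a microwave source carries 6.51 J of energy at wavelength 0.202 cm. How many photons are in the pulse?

6.62e22 photons

Per-photon energy: E = 9.834e-23 J (from wavelength = 0.202 cm).
N = E_total / E_photon = 6.51 J / 9.834e-23 J = 6.62e22.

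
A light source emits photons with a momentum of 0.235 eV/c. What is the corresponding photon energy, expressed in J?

Take c = 2.99792458 × 10^8 m/s, 1 eV = 1.602176634 × 10^-19 J.
First convert: p = 0.235 eV/c = 1.2559 × 10^-28 kg·m/s.
Apply E = pc: E = 3.765 × 10^-20 J.
So E ≈ 3.77 × 10^-20 J.

3.77 × 10^-20 J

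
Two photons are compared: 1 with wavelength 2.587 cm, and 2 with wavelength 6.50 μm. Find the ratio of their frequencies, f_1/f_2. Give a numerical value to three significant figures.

f_1 = 1.159·10^10 Hz (from wavelength = 2.587 cm, via f = c/λ).
f_2 = 4.612·10^13 Hz (from wavelength = 6.50 μm, via f = c/λ).
Ratio = 1.159·10^10 / 4.612·10^13 = 2.51·10^-4.

2.51·10^-4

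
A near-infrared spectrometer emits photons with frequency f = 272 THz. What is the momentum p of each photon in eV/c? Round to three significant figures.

1.12 eV/c

In SI units: f = 272 THz = 2.72 × 10^14 Hz.
Since p = hf/c for a photon, p = 6.012 × 10^-28 kg·m/s.
Converting to eV/c: p = 1.125 eV/c ≈ 1.12 eV/c.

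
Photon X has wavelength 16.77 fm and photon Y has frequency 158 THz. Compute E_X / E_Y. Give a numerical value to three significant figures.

E_X = 1.185 × 10^-11 J (from wavelength = 16.77 fm, via E = hc/λ).
E_Y = 1.047 × 10^-19 J (from frequency = 158 THz, via E = hf).
Ratio = 1.185 × 10^-11 / 1.047 × 10^-19 = 1.13 × 10^8.

1.13 × 10^8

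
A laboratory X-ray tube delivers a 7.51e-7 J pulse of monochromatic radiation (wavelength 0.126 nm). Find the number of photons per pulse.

Per-photon energy: E = 1.577e-15 J (from wavelength = 0.126 nm).
N = E_total / E_photon = 7.51e-7 J / 1.577e-15 J = 4.76e8.

4.76e8 photons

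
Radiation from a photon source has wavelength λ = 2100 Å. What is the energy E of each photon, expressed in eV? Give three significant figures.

5.90 eV

First convert: λ = 2100 Å = 2.1 × 10^-7 m.
Apply E = hc/λ: E = 9.459 × 10^-19 J.
Converting to eV: E = 5.904 eV ≈ 5.90 eV.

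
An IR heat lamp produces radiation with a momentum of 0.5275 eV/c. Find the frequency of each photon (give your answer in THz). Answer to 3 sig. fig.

128 THz

Convert to SI: p = 0.5275 eV/c = 2.8191·10^-28 kg·m/s.
Since f = pc/h for a photon, f = 1.275·10^14 Hz.
Converting to THz: f = 127.5 THz ≈ 128 THz.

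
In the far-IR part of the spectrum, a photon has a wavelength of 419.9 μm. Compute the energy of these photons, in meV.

Convert to SI: λ = 419.9 μm = 4.199 × 10^-4 m.
Since E = hc/λ for a photon, E = 4.731 × 10^-22 J.
Converting to meV: E = 2.953 meV ≈ 2.95 meV.

2.95 meV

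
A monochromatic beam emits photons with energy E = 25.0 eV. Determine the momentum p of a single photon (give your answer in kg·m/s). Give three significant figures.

1.34e-26 kg·m/s

First convert: E = 25.0 eV = 4.0054e-18 J.
Since p = E/c for a photon, p = 1.336e-26 kg·m/s.
So p ≈ 1.34e-26 kg·m/s.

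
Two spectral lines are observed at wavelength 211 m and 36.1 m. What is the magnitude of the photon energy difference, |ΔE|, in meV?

2.85e-5 meV

Using E = hc/λ: E₁ = 9.414e-28 J, E₂ = 5.503e-27 J.
|ΔE| = |9.414e-28 − 5.503e-27| = 4.56e-27 J = 2.85e-5 meV.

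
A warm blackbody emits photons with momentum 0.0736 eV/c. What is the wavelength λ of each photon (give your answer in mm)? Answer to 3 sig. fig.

0.0168 mm

Take h = 6.62607015 × 10^-34 J·s, c = 2.99792458 × 10^8 m/s, 1 eV = 1.602176634 × 10^-19 J.
In SI units: p = 0.0736 eV/c = 3.9334 × 10^-29 kg·m/s.
Since λ = h/p for a photon, λ = 1.685 × 10^-5 m.
Converting to mm: λ = 0.01685 mm ≈ 0.0168 mm.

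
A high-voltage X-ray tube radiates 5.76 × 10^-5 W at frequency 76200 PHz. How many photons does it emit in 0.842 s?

9.61 × 10^8 photons

Total energy: E_total = P·t = 5.76 × 10^-5 × 0.842 = 4.850 × 10^-5 J.
Per-photon energy: E = 5.049 × 10^-14 J.
N = E_total / E_photon = 9.61 × 10^8.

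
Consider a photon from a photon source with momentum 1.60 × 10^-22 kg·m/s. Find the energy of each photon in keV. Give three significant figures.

The photon relation is E = pc, giving E = 4.797 × 10^-14 J.
Converting to keV: E = 299.4 keV ≈ 299 keV.

299 keV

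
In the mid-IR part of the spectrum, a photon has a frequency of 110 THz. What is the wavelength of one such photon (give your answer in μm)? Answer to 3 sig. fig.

2.73 μm

First convert: f = 110 THz = 1.1 × 10^14 Hz.
Apply λ = c/f: λ = 2.725 × 10^-6 m.
Converting to μm: λ = 2.725 μm ≈ 2.73 μm.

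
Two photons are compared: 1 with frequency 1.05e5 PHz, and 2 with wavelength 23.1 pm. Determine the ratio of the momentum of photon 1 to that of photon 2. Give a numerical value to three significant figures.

8.09

p_1 = 2.321e-22 kg·m/s (from frequency = 1.05e5 PHz, via p = hf/c).
p_2 = 2.868e-23 kg·m/s (from wavelength = 23.1 pm, via p = h/λ).
Ratio = 2.321e-22 / 2.868e-23 = 8.09.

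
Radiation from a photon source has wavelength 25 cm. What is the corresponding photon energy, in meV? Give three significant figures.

Take h = 6.62607015 × 10^-34 J·s, c = 2.99792458 × 10^8 m/s, 1 eV = 1.602176634 × 10^-19 J.
First convert: λ = 25 cm = 0.25 m.
The photon relation is E = hc/λ, giving E = 7.946 × 10^-25 J.
Converting to meV: E = 0.004959 meV ≈ 4.96 × 10^-3 meV.

4.96 × 10^-3 meV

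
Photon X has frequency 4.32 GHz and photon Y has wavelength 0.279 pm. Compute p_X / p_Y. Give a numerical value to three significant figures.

p_X = 9.548 × 10^-33 kg·m/s (from frequency = 4.32 GHz, via p = hf/c).
p_Y = 2.375 × 10^-21 kg·m/s (from wavelength = 0.279 pm, via p = h/λ).
Ratio = 9.548 × 10^-33 / 2.375 × 10^-21 = 4.02 × 10^-12.

4.02 × 10^-12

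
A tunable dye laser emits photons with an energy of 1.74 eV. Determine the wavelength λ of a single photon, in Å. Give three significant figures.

7130 Å

Convert to SI: E = 1.74 eV = 2.7878e-19 J.
Apply λ = hc/E: λ = 7.126e-7 m.
Converting to Å: λ = 7126 Å ≈ 7130 Å.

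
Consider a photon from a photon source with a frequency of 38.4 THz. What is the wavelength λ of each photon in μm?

7.81 μm

Take c = 2.99792458 × 10^8 m/s.
Convert to SI: f = 38.4 THz = 3.84 × 10^13 Hz.
Since λ = c/f for a photon, λ = 7.807 × 10^-6 m.
Converting to μm: λ = 7.807 μm ≈ 7.81 μm.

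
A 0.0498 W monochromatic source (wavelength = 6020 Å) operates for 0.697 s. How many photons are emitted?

Total energy: E_total = P·t = 0.0498 × 0.697 = 0.03471 J.
Per-photon energy: E = 3.300 × 10^-19 J.
N = E_total / E_photon = 1.05 × 10^17.

1.05 × 10^17 photons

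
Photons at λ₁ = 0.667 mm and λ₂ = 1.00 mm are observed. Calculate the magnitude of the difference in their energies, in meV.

Using E = hc/λ: E₁ = 2.978e-22 J, E₂ = 1.986e-22 J.
|ΔE| = |2.978e-22 − 1.986e-22| = 9.92e-23 J = 0.619 meV.

0.619 meV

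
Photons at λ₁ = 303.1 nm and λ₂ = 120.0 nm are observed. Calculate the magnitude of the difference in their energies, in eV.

6.24 eV

Using E = hc/λ: E₁ = 6.5538e-19 J, E₂ = 1.6554e-18 J.
|ΔE| = |6.5538e-19 − 1.6554e-18| = 1.00e-18 J = 6.24 eV.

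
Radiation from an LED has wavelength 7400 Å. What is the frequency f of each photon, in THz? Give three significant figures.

Convert to SI: λ = 7400 Å = 7.40·10^-7 m.
For a photon f = c/λ, so f = 4.051·10^14 Hz.
Converting to THz: f = 405.1 THz ≈ 405 THz.

405 THz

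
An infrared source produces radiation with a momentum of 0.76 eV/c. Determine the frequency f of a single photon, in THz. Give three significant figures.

First convert: p = 0.76 eV/c = 4.0617e-28 kg·m/s.
Since f = pc/h for a photon, f = 1.838e14 Hz.
Converting to THz: f = 183.8 THz ≈ 184 THz.

184 THz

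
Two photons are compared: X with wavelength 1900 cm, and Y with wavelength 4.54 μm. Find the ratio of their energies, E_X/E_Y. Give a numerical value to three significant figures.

E_X = 1.045·10^-26 J (from wavelength = 1900 cm, via E = hc/λ).
E_Y = 4.375·10^-20 J (from wavelength = 4.54 μm, via E = hc/λ).
Ratio = 1.045·10^-26 / 4.375·10^-20 = 2.39·10^-7.

2.39·10^-7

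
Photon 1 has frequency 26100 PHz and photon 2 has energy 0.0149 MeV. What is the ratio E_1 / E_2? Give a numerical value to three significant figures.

E_1 = 1.729 × 10^-14 J (from frequency = 26100 PHz, via E = hf).
E_2 = 2.387 × 10^-15 J (from energy = 0.0149 MeV, via E given directly).
Ratio = 1.729 × 10^-14 / 2.387 × 10^-15 = 7.24.

7.24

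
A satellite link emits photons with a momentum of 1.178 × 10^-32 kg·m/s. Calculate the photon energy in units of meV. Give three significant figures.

Since E = pc for a photon, E = 3.532 × 10^-24 J.
Converting to meV: E = 0.02204 meV ≈ 0.0220 meV.

0.0220 meV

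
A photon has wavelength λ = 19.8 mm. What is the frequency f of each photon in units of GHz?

Take c = 2.99792458·10^8 m/s.
In SI units: λ = 19.8 mm = 0.0198 m.
Apply f = c/λ: f = 1.514·10^10 Hz.
Converting to GHz: f = 15.14 GHz ≈ 15.1 GHz.

15.1 GHz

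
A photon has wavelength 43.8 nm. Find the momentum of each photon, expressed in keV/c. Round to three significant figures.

Convert to SI: λ = 43.8 nm = 4.38·10^-8 m.
Since p = h/λ for a photon, p = 1.513·10^-26 kg·m/s.
Converting to keV/c: p = 0.02831 keV/c ≈ 0.0283 keV/c.

0.0283 keV/c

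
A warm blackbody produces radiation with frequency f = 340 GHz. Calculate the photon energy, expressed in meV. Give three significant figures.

1.41 meV

(h = 6.62607015 × 10^-34 J·s, 1 eV = 1.602176634 × 10^-19 J.)
In SI units: f = 340 GHz = 3.4 × 10^11 Hz.
The photon relation is E = hf, giving E = 2.253 × 10^-22 J.
Converting to meV: E = 1.406 meV ≈ 1.41 meV.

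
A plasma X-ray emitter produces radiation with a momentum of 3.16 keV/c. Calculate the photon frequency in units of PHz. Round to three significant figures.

764 PHz

Convert to SI: p = 3.16 keV/c = 1.6888·10^-24 kg·m/s.
Since f = pc/h for a photon, f = 7.641·10^17 Hz.
Converting to PHz: f = 764.1 PHz ≈ 764 PHz.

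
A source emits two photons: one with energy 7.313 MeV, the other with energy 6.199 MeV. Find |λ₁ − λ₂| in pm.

0.0305 pm

Using λ = hc/E: λ₁ = 1.6954 × 10^-13 m, λ₂ = 2.0001 × 10^-13 m.
|Δλ| = |1.6954 × 10^-13 − 2.0001 × 10^-13| = 3.05 × 10^-14 m = 0.0305 pm.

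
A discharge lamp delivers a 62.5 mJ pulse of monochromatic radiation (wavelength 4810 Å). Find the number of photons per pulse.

Per-photon energy: E = 4.130 × 10^-19 J (from wavelength = 4810 Å).
N = E_total / E_photon = 0.0625 J / 4.130 × 10^-19 J = 1.51 × 10^17.

1.51 × 10^17 photons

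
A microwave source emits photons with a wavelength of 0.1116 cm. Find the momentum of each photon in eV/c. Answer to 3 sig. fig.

1.11 × 10^-3 eV/c

First convert: λ = 0.1116 cm = 0.001116 m.
The photon relation is p = h/λ, giving p = 5.937 × 10^-31 kg·m/s.
Converting to eV/c: p = 0.001111 eV/c ≈ 1.11 × 10^-3 eV/c.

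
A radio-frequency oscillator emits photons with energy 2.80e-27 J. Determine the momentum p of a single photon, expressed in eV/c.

Use c = 2.99792458e8 m/s, 1 eV = 1.602176634e-19 J.
For a photon p = E/c, so p = 9.340e-36 kg·m/s.
Converting to eV/c: p = 1.748e-8 eV/c ≈ 1.75e-8 eV/c.

1.75e-8 eV/c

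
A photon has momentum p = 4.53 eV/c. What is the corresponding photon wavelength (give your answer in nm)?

First convert: p = 4.53 eV/c = 2.4210e-27 kg·m/s.
Since λ = h/p for a photon, λ = 2.737e-7 m.
Converting to nm: λ = 273.7 nm ≈ 274 nm.

274 nm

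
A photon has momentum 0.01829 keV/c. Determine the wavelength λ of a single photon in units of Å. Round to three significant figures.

678 Å

Take h = 6.62607015 × 10^-34 J·s, c = 2.99792458 × 10^8 m/s, 1 eV = 1.602176634 × 10^-19 J.
In SI units: p = 0.01829 keV/c = 9.7747 × 10^-27 kg·m/s.
The photon relation is λ = h/p, giving λ = 6.779 × 10^-8 m.
Converting to Å: λ = 677.9 Å ≈ 678 Å.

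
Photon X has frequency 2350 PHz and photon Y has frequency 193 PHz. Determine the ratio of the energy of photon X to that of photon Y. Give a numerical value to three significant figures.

E_X = 1.557e-15 J (from frequency = 2350 PHz, via E = hf).
E_Y = 1.279e-16 J (from frequency = 193 PHz, via E = hf).
Ratio = 1.557e-15 / 1.279e-16 = 12.2.

12.2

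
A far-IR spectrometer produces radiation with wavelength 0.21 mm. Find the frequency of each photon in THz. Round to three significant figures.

Take c = 2.99792458·10^8 m/s.
In SI units: λ = 0.21 mm = 2.1·10^-4 m.
Apply f = c/λ: f = 1.428·10^12 Hz.
Converting to THz: f = 1.428 THz ≈ 1.43 THz.

1.43 THz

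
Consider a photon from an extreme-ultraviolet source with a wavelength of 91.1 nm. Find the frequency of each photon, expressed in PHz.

Use c = 2.99792458 × 10^8 m/s.
In SI units: λ = 91.1 nm = 9.11 × 10^-8 m.
Since f = c/λ for a photon, f = 3.291 × 10^15 Hz.
Converting to PHz: f = 3.291 PHz ≈ 3.29 PHz.

3.29 PHz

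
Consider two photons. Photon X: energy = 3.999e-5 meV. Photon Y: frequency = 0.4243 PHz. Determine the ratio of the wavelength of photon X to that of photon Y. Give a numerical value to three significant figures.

λ_X = 31.00 m (from energy = 3.999e-5 meV, via λ = hc/E).
λ_Y = 7.066e-7 m (from frequency = 0.4243 PHz, via λ = c/f).
Ratio = 31.00 / 7.066e-7 = 4.39e7.

4.39e7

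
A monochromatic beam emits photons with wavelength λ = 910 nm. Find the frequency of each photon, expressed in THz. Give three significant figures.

Take c = 2.99792458e8 m/s.
First convert: λ = 910 nm = 9.1e-7 m.
For a photon f = c/λ, so f = 3.294e14 Hz.
Converting to THz: f = 329.4 THz ≈ 329 THz.

329 THz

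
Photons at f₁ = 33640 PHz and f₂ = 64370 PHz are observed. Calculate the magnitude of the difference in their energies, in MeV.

Using E = hf: E₁ = 2.2290e-14 J, E₂ = 4.2652e-14 J.
|ΔE| = |2.2290e-14 − 4.2652e-14| = 2.04e-14 J = 0.127 MeV.

0.127 MeV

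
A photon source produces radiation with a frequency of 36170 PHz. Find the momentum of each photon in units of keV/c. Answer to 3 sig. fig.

150 keV/c

First convert: f = 36170 PHz = 3.617e19 Hz.
Apply p = hf/c: p = 7.994e-23 kg·m/s.
Converting to keV/c: p = 149.6 keV/c ≈ 150 keV/c.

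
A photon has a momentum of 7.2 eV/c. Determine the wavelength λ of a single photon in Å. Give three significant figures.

1720 Å

(h = 6.62607015 × 10^-34 J·s, c = 2.99792458 × 10^8 m/s, 1 eV = 1.602176634 × 10^-19 J.)
First convert: p = 7.2 eV/c = 3.8479 × 10^-27 kg·m/s.
For a photon λ = h/p, so λ = 1.722 × 10^-7 m.
Converting to Å: λ = 1722 Å ≈ 1720 Å.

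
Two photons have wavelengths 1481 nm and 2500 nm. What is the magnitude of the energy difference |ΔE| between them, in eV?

Using E = hc/λ: E₁ = 1.3413e-19 J, E₂ = 7.9458e-20 J.
|ΔE| = |1.3413e-19 − 7.9458e-20| = 5.47e-20 J = 0.341 eV.

0.341 eV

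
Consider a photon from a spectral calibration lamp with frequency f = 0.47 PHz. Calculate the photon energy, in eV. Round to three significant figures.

In SI units: f = 0.47 PHz = 4.7e14 Hz.
For a photon E = hf, so E = 3.114e-19 J.
Converting to eV: E = 1.944 eV ≈ 1.94 eV.

1.94 eV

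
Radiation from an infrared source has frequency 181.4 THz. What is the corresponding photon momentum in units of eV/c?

First convert: f = 181.4 THz = 1.814e14 Hz.
Since p = hf/c for a photon, p = 4.009e-28 kg·m/s.
Converting to eV/c: p = 0.7502 eV/c ≈ 0.750 eV/c.

0.750 eV/c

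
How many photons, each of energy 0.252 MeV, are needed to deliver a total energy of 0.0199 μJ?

4.93·10^5 photons

Per-photon energy: E = 4.037·10^-14 J (from energy = 0.252 MeV).
N = E_total / E_photon = 1.99·10^-8 J / 4.037·10^-14 J = 4.93·10^5.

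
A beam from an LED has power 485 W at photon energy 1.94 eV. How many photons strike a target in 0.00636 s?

9.92 × 10^18 photons

Total energy: E_total = P·t = 485 × 0.00636 = 3.085 J.
Per-photon energy: E = 3.108 × 10^-19 J.
N = E_total / E_photon = 9.92 × 10^18.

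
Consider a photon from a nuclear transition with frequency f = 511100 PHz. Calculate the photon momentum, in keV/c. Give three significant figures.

2110 keV/c

First convert: f = 511100 PHz = 5.111 × 10^20 Hz.
Apply p = hf/c: p = 1.130 × 10^-21 kg·m/s.
Converting to keV/c: p = 2114 keV/c ≈ 2110 keV/c.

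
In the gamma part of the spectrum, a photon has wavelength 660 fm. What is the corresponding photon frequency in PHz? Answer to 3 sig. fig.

4.54 × 10^5 PHz

Convert to SI: λ = 660 fm = 6.6 × 10^-13 m.
Since f = c/λ for a photon, f = 4.542 × 10^20 Hz.
Converting to PHz: f = 454200 PHz ≈ 4.54 × 10^5 PHz.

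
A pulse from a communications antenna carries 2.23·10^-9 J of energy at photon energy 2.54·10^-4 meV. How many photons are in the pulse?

5.48·10^16 photons

Per-photon energy: E = 4.070·10^-26 J (from energy = 2.54·10^-4 meV).
N = E_total / E_photon = 2.23·10^-9 J / 4.070·10^-26 J = 5.48·10^16.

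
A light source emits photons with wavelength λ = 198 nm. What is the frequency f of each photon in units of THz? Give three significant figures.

In SI units: λ = 198 nm = 1.98e-7 m.
Apply f = c/λ: f = 1.514e15 Hz.
Converting to THz: f = 1514 THz ≈ 1510 THz.

1510 THz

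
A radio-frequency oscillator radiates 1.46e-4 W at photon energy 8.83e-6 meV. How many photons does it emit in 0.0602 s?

6.21e21 photons

Total energy: E_total = P·t = 1.46e-4 × 0.0602 = 8.789e-6 J.
Per-photon energy: E = 1.415e-27 J.
N = E_total / E_photon = 6.21e21.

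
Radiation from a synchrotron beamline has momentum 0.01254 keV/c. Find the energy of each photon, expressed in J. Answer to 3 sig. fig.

Convert to SI: p = 0.01254 keV/c = 6.7017e-27 kg·m/s.
Since E = pc for a photon, E = 2.009e-18 J.
So E ≈ 2.01e-18 J.

2.01e-18 J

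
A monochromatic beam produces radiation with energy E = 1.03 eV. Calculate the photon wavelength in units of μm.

1.20 μm

Convert to SI: E = 1.03 eV = 1.6502e-19 J.
Apply λ = hc/E: λ = 1.204e-6 m.
Converting to μm: λ = 1.204 μm ≈ 1.20 μm.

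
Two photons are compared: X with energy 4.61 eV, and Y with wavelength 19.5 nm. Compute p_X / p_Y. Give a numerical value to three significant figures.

0.0725

p_X = 2.464·10^-27 kg·m/s (from energy = 4.61 eV, via p = E/c).
p_Y = 3.398·10^-26 kg·m/s (from wavelength = 19.5 nm, via p = h/λ).
Ratio = 2.464·10^-27 / 3.398·10^-26 = 0.0725.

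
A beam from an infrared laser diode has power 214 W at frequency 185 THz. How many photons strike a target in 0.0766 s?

Total energy: E_total = P·t = 214 × 0.0766 = 16.39 J.
Per-photon energy: E = 1.226 × 10^-19 J.
N = E_total / E_photon = 1.34 × 10^20.

1.34 × 10^20 photons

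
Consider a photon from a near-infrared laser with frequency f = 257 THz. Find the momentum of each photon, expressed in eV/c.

1.06 eV/c

Convert to SI: f = 257 THz = 2.57e14 Hz.
Apply p = hf/c: p = 5.680e-28 kg·m/s.
Converting to eV/c: p = 1.063 eV/c ≈ 1.06 eV/c.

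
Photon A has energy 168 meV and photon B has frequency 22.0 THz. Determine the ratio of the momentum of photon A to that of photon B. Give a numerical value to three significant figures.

p_A = 8.978 × 10^-29 kg·m/s (from energy = 168 meV, via p = E/c).
p_B = 4.862 × 10^-29 kg·m/s (from frequency = 22.0 THz, via p = hf/c).
Ratio = 8.978 × 10^-29 / 4.862 × 10^-29 = 1.85.

1.85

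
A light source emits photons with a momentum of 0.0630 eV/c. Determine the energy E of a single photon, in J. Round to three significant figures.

1.01·10^-20 J

(c = 2.99792458·10^8 m/s, 1 eV = 1.602176634·10^-19 J.)
Convert to SI: p = 0.0630 eV/c = 3.3669·10^-29 kg·m/s.
Apply E = pc: E = 1.009·10^-20 J.
So E ≈ 1.01·10^-20 J.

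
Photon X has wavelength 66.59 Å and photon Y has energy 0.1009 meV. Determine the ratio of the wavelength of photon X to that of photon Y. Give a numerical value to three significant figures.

λ_X = 6.659e-9 m (from wavelength = 66.59 Å, via λ given directly).
λ_Y = 0.01229 m (from energy = 0.1009 meV, via λ = hc/E).
Ratio = 6.659e-9 / 0.01229 = 5.42e-7.

5.42e-7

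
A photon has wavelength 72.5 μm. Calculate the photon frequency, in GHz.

Use c = 2.99792458e8 m/s.
Convert to SI: λ = 72.5 μm = 7.25e-5 m.
Apply f = c/λ: f = 4.135e12 Hz.
Converting to GHz: f = 4135 GHz ≈ 4140 GHz.

4140 GHz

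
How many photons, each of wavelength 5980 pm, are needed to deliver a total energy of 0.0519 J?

Per-photon energy: E = 3.322·10^-17 J (from wavelength = 5980 pm).
N = E_total / E_photon = 0.0519 J / 3.322·10^-17 J = 1.56·10^15.

1.56·10^15 photons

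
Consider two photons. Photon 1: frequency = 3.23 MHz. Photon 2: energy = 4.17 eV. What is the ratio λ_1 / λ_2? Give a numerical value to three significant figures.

3.12e8

λ_1 = 92.82 m (from frequency = 3.23 MHz, via λ = c/f).
λ_2 = 2.973e-7 m (from energy = 4.17 eV, via λ = hc/E).
Ratio = 92.82 / 2.973e-7 = 3.12e8.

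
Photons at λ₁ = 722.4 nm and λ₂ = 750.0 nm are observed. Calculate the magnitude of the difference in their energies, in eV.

0.0632 eV

Using E = hc/λ: E₁ = 2.7498e-19 J, E₂ = 2.6486e-19 J.
|ΔE| = |2.7498e-19 − 2.6486e-19| = 1.01e-20 J = 0.0632 eV.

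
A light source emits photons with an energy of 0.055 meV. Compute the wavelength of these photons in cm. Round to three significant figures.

(h = 6.62607015e-34 J·s, c = 2.99792458e8 m/s, 1 eV = 1.602176634e-19 J.)
In SI units: E = 0.055 meV = 8.8120e-24 J.
Apply λ = hc/E: λ = 0.02254 m.
Converting to cm: λ = 2.254 cm ≈ 2.25 cm.

2.25 cm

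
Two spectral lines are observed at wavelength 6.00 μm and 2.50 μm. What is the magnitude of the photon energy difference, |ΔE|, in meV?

Using E = hc/λ: E₁ = 3.311·10^-20 J, E₂ = 7.946·10^-20 J.
|ΔE| = |3.311·10^-20 − 7.946·10^-20| = 4.64·10^-20 J = 289 meV.

289 meV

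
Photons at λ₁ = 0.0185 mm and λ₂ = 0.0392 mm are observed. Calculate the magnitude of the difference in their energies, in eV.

0.0354 eV

Using E = hc/λ: E₁ = 1.074e-20 J, E₂ = 5.067e-21 J.
|ΔE| = |1.074e-20 − 5.067e-21| = 5.67e-21 J = 0.0354 eV.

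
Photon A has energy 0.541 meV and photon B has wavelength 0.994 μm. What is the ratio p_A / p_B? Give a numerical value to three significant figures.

4.34e-4

p_A = 2.891e-31 kg·m/s (from energy = 0.541 meV, via p = E/c).
p_B = 6.666e-28 kg·m/s (from wavelength = 0.994 μm, via p = h/λ).
Ratio = 2.891e-31 / 6.666e-28 = 4.34e-4.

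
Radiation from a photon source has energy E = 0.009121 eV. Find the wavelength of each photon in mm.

Take h = 6.62607015 × 10^-34 J·s, c = 2.99792458 × 10^8 m/s, 1 eV = 1.602176634 × 10^-19 J.
Convert to SI: E = 0.009121 eV = 1.4613 × 10^-21 J.
Since λ = hc/E for a photon, λ = 1.359 × 10^-4 m.
Converting to mm: λ = 0.1359 mm ≈ 0.136 mm.

0.136 mm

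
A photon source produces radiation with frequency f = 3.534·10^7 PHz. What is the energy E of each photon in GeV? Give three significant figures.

0.146 GeV

In SI units: f = 3.534·10^7 PHz = 3.534·10^22 Hz.
The photon relation is E = hf, giving E = 2.342·10^-11 J.
Converting to GeV: E = 0.1462 GeV ≈ 0.146 GeV.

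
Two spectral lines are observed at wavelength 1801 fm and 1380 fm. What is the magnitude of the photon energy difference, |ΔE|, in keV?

Using E = hc/λ: E₁ = 1.1030e-13 J, E₂ = 1.4395e-13 J.
|ΔE| = |1.1030e-13 − 1.4395e-13| = 3.36e-14 J = 210 keV.

210 keV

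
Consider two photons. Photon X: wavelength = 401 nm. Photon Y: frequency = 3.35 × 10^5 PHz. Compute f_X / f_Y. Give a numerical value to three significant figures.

2.23 × 10^-6

f_X = 7.476 × 10^14 Hz (from wavelength = 401 nm, via f = c/λ).
f_Y = 3.350 × 10^20 Hz (from frequency = 3.35 × 10^5 PHz, via f given directly).
Ratio = 7.476 × 10^14 / 3.350 × 10^20 = 2.23 × 10^-6.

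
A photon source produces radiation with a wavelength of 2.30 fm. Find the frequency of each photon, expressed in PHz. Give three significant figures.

1.30 × 10^8 PHz

Use c = 2.99792458 × 10^8 m/s.
First convert: λ = 2.30 fm = 2.30 × 10^-15 m.
Since f = c/λ for a photon, f = 1.303 × 10^23 Hz.
Converting to PHz: f = 1.303 × 10^8 PHz ≈ 1.30 × 10^8 PHz.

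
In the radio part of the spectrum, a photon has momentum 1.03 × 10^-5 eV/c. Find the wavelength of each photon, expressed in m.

Convert to SI: p = 1.03 × 10^-5 eV/c = 5.5046 × 10^-33 kg·m/s.
The photon relation is λ = h/p, giving λ = 0.1204 m.
So λ ≈ 0.120 m.

0.120 m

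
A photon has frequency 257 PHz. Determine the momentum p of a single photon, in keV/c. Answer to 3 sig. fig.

Use h = 6.62607015 × 10^-34 J·s, c = 2.99792458 × 10^8 m/s, 1 eV = 1.602176634 × 10^-19 J.
Convert to SI: f = 257 PHz = 2.57 × 10^17 Hz.
For a photon p = hf/c, so p = 5.680 × 10^-25 kg·m/s.
Converting to keV/c: p = 1.063 keV/c ≈ 1.06 keV/c.

1.06 keV/c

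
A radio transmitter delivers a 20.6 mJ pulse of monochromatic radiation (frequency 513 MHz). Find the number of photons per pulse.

6.06 × 10^22 photons

Per-photon energy: E = 3.399 × 10^-25 J (from frequency = 513 MHz).
N = E_total / E_photon = 0.0206 J / 3.399 × 10^-25 J = 6.06 × 10^22.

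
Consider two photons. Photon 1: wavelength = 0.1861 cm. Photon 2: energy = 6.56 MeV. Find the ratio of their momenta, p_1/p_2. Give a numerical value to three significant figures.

p_1 = 3.560 × 10^-31 kg·m/s (from wavelength = 0.1861 cm, via p = h/λ).
p_2 = 3.506 × 10^-21 kg·m/s (from energy = 6.56 MeV, via p = E/c).
Ratio = 3.560 × 10^-31 / 3.506 × 10^-21 = 1.02 × 10^-10.

1.02 × 10^-10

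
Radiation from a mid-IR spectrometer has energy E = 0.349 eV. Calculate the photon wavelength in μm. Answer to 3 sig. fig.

3.55 μm

Take h = 6.62607015e-34 J·s, c = 2.99792458e8 m/s, 1 eV = 1.602176634e-19 J.
First convert: E = 0.349 eV = 5.5916e-20 J.
Apply λ = hc/E: λ = 3.553e-6 m.
Converting to μm: λ = 3.553 μm ≈ 3.55 μm.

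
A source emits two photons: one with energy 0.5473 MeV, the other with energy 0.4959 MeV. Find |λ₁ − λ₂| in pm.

Using λ = hc/E: λ₁ = 2.2654 × 10^-12 m, λ₂ = 2.5002 × 10^-12 m.
|Δλ| = |2.2654 × 10^-12 − 2.5002 × 10^-12| = 2.35 × 10^-13 m = 0.235 pm.

0.235 pm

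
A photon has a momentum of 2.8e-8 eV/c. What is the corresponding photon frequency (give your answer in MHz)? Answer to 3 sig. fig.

(h = 6.62607015e-34 J·s, c = 2.99792458e8 m/s, 1 eV = 1.602176634e-19 J.)
First convert: p = 2.8e-8 eV/c = 1.4964e-35 kg·m/s.
Since f = pc/h for a photon, f = 6.770e6 Hz.
Converting to MHz: f = 6.770 MHz ≈ 6.77 MHz.

6.77 MHz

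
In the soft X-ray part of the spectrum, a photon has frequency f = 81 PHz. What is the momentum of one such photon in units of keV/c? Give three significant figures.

(h = 6.62607015 × 10^-34 J·s, c = 2.99792458 × 10^8 m/s, 1 eV = 1.602176634 × 10^-19 J.)
Convert to SI: f = 81 PHz = 8.1 × 10^16 Hz.
Apply p = hf/c: p = 1.790 × 10^-25 kg·m/s.
Converting to keV/c: p = 0.3350 keV/c ≈ 0.335 keV/c.

0.335 keV/c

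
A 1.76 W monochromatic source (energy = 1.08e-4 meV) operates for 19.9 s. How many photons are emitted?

Total energy: E_total = P·t = 1.76 × 19.9 = 35.02 J.
Per-photon energy: E = 1.730e-26 J.
N = E_total / E_photon = 2.02e27.

2.02e27 photons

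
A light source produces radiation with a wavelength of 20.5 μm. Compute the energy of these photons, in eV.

0.0605 eV

(h = 6.62607015e-34 J·s, c = 2.99792458e8 m/s, 1 eV = 1.602176634e-19 J.)
First convert: λ = 20.5 μm = 2.05e-5 m.
Since E = hc/λ for a photon, E = 9.690e-21 J.
Converting to eV: E = 0.06048 eV ≈ 0.0605 eV.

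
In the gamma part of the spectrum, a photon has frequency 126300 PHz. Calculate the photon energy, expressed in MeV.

First convert: f = 126300 PHz = 1.263e20 Hz.
Since E = hf for a photon, E = 8.369e-14 J.
Converting to MeV: E = 0.5223 MeV ≈ 0.522 MeV.

0.522 MeV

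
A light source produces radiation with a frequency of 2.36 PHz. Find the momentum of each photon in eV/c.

(h = 6.62607015 × 10^-34 J·s, c = 2.99792458 × 10^8 m/s, 1 eV = 1.602176634 × 10^-19 J.)
In SI units: f = 2.36 PHz = 2.36 × 10^15 Hz.
The photon relation is p = hf/c, giving p = 5.216 × 10^-27 kg·m/s.
Converting to eV/c: p = 9.760 eV/c ≈ 9.76 eV/c.

9.76 eV/c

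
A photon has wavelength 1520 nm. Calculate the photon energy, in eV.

Use h = 6.62607015 × 10^-34 J·s, c = 2.99792458 × 10^8 m/s, 1 eV = 1.602176634 × 10^-19 J.
In SI units: λ = 1520 nm = 1.52 × 10^-6 m.
Apply E = hc/λ: E = 1.307 × 10^-19 J.
Converting to eV: E = 0.8157 eV ≈ 0.816 eV.

0.816 eV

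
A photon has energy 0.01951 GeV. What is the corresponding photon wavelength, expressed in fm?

63.5 fm

Convert to SI: E = 0.01951 GeV = 3.1258e-12 J.
Since λ = hc/E for a photon, λ = 6.355e-14 m.
Converting to fm: λ = 63.55 fm ≈ 63.5 fm.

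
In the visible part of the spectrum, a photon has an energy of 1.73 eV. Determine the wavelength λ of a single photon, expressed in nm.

717 nm

Use h = 6.62607015 × 10^-34 J·s, c = 2.99792458 × 10^8 m/s, 1 eV = 1.602176634 × 10^-19 J.
Convert to SI: E = 1.73 eV = 2.7718 × 10^-19 J.
The photon relation is λ = hc/E, giving λ = 7.167 × 10^-7 m.
Converting to nm: λ = 716.7 nm ≈ 717 nm.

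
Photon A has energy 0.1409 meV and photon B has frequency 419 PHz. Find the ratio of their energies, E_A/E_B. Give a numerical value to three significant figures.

E_A = 2.257·10^-23 J (from energy = 0.1409 meV, via E given directly).
E_B = 2.776·10^-16 J (from frequency = 419 PHz, via E = hf).
Ratio = 2.257·10^-23 / 2.776·10^-16 = 8.13·10^-8.

8.13·10^-8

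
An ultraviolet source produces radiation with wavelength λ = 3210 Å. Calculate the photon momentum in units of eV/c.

In SI units: λ = 3210 Å = 3.21e-7 m.
For a photon p = h/λ, so p = 2.064e-27 kg·m/s.
Converting to eV/c: p = 3.862 eV/c ≈ 3.86 eV/c.

3.86 eV/c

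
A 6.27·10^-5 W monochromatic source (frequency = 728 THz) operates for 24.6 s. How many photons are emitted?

3.20·10^15 photons

Total energy: E_total = P·t = 6.27·10^-5 × 24.6 = 0.001542 J.
Per-photon energy: E = 4.824·10^-19 J.
N = E_total / E_photon = 3.20·10^15.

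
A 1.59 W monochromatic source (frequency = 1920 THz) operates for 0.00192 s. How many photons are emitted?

2.40 × 10^15 photons

Total energy: E_total = P·t = 1.59 × 0.00192 = 0.003053 J.
Per-photon energy: E = 1.272 × 10^-18 J.
N = E_total / E_photon = 2.40 × 10^15.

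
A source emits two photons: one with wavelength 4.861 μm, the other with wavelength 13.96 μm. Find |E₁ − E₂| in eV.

0.166 eV

Using E = hc/λ: E₁ = 4.0865e-20 J, E₂ = 1.4230e-20 J.
|ΔE| = |4.0865e-20 − 1.4230e-20| = 2.66e-20 J = 0.166 eV.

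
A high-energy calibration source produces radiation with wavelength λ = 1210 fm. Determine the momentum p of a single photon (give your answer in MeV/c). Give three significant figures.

1.02 MeV/c

(h = 6.62607015 × 10^-34 J·s, c = 2.99792458 × 10^8 m/s, 1 eV = 1.602176634 × 10^-19 J.)
First convert: λ = 1210 fm = 1.21 × 10^-12 m.
The photon relation is p = h/λ, giving p = 5.476 × 10^-22 kg·m/s.
Converting to MeV/c: p = 1.025 MeV/c ≈ 1.02 MeV/c.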